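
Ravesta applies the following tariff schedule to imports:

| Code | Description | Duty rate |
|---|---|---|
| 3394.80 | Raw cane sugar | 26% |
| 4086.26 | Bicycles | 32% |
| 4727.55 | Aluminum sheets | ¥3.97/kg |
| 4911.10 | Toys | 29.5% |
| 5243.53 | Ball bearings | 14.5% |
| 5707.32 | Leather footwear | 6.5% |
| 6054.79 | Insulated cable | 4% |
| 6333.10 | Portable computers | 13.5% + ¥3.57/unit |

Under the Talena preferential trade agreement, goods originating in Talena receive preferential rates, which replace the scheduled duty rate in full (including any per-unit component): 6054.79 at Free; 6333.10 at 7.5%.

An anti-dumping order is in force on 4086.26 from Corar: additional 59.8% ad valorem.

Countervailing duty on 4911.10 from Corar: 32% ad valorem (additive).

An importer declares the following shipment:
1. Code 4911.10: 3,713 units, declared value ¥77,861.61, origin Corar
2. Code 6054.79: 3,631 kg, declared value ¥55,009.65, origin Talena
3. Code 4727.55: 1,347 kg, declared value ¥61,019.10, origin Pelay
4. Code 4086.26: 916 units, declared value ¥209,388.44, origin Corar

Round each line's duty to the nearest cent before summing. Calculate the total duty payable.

Line 1 (4911.10, Corar, 3,713 units, ¥77,861.61):
Base rate for 4911.10 is 29.5%.
Additional duty on 4911.10 from Corar: +32%. Applied ad valorem rate: 29.5% + 32% = 61.5%.
Duty = ¥77,861.61 × 61.5% = ¥47,884.89.
Line 2 (6054.79, Talena, 3,631 kg, ¥55,009.65):
Base rate for 6054.79 is 4%.
Origin Talena qualifies under the Ravesta–Talena agreement and 6054.79 is covered: preferential rate Free applies instead.
Duty = ¥55,009.65 × 0% = ¥0.00.
Line 3 (4727.55, Pelay, 1,347 kg, ¥61,019.10):
Base rate for 4727.55 is ¥3.97/kg.
Duty = 1,347 × ¥3.97 = ¥5,347.59.
Line 4 (4086.26, Corar, 916 units, ¥209,388.44):
Base rate for 4086.26 is 32%.
Additional duty on 4086.26 from Corar: +59.8%. Applied ad valorem rate: 32% + 59.8% = 91.8%.
Duty = ¥209,388.44 × 91.8% = ¥192,218.59.
Total = ¥47,884.89 + ¥0.00 + ¥5,347.59 + ¥192,218.59 = ¥245,451.07.

¥245,451.07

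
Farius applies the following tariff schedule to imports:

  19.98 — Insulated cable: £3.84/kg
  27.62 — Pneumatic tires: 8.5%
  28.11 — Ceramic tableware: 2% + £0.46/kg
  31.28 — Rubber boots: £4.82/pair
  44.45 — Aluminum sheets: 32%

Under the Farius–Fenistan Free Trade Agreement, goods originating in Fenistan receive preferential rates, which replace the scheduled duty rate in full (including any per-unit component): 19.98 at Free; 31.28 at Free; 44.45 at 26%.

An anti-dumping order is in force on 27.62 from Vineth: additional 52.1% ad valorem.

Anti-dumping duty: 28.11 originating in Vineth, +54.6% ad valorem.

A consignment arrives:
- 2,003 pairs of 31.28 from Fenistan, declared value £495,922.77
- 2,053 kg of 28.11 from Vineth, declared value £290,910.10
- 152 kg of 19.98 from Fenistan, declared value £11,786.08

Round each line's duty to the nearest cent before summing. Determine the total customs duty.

Line 1 (31.28, Fenistan, 2,003 pairs, £495,922.77):
Base rate for 31.28 is £4.82/pair.
Origin Fenistan qualifies under the Farius–Fenistan agreement and 31.28 is covered: preferential rate Free applies instead.
Duty = £495,922.77 × 0% = £0.00.
Line 2 (28.11, Vineth, 2,053 kg, £290,910.10):
Base rate for 28.11 is 2% + £0.46/kg.
Additional duty on 28.11 from Vineth: +54.6%. Applied ad valorem rate: 2% + 54.6% = 56.6%.
Duty = £290,910.10 × 56.6% + 2,053 × £0.46 = £165,599.50.
Line 3 (19.98, Fenistan, 152 kg, £11,786.08):
Base rate for 19.98 is £3.84/kg.
Origin Fenistan qualifies under the Farius–Fenistan agreement and 19.98 is covered: preferential rate Free applies instead.
Duty = £11,786.08 × 0% = £0.00.
Total = £0.00 + £165,599.50 + £0.00 = £165,599.50.

£165,599.50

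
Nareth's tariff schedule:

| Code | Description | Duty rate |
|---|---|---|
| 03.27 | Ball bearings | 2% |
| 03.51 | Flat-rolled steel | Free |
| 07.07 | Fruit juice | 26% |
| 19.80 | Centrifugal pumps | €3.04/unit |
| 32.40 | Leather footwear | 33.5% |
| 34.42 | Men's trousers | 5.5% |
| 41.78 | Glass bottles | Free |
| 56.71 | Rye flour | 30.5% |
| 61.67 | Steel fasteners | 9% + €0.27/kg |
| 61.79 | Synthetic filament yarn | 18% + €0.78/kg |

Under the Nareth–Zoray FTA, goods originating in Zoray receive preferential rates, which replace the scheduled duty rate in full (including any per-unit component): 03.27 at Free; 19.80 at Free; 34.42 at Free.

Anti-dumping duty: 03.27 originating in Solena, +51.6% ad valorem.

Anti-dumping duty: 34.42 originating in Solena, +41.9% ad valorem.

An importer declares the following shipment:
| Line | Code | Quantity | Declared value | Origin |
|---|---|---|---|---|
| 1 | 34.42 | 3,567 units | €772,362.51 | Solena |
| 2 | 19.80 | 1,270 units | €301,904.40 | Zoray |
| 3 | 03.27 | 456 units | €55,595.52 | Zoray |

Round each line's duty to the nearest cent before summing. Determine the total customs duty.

Line 1 (34.42, Solena, 3,567 units, €772,362.51):
Base rate for 34.42 is 5.5%.
34.42 has an FTA preferential rate, but origin Solena is not Zoray; base rate stands.
Additional duty on 34.42 from Solena: +41.9%. Applied ad valorem rate: 5.5% + 41.9% = 47.4%.
Duty = €772,362.51 × 47.4% = €366,099.83.
Line 2 (19.80, Zoray, 1,270 units, €301,904.40):
Base rate for 19.80 is €3.04/unit.
Origin Zoray qualifies under the Nareth–Zoray agreement and 19.80 is covered: preferential rate Free applies instead.
Duty = €301,904.40 × 0% = €0.00.
Line 3 (03.27, Zoray, 456 units, €55,595.52):
Base rate for 03.27 is 2%.
Origin Zoray qualifies under the Nareth–Zoray agreement and 03.27 is covered: preferential rate Free applies instead.
The additional-duty order on 03.27 targets Solena, not Zoray; it does not apply.
Duty = €55,595.52 × 0% = €0.00.
Total = €366,099.83 + €0.00 + €0.00 = €366,099.83.

€366,099.83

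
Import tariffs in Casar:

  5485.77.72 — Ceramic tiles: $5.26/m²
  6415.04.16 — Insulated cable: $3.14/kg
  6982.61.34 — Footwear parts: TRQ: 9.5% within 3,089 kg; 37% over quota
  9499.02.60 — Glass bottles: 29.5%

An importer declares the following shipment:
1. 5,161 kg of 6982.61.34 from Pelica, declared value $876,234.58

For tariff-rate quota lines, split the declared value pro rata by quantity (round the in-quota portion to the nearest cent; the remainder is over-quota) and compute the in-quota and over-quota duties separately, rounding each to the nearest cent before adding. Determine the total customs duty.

Line 1 (6982.61.34, Pelica, 5,161 kg, $876,234.58):
Code 6982.61.34 is under a tariff-rate quota (threshold 3,089 kg). In-quota: 3,089 kg at 9.5%; over-quota: 2,072 kg at 37%.
Pro-rata value split: in-quota = $876,234.58 × 3,089/5,161 = $524,450.42; over-quota = $876,234.58 − $524,450.42 = $351,784.16.
In-quota duty = $524,450.42 × 9.5% = $49,822.79. Over-quota duty = $351,784.16 × 37% = $130,160.14.
Line duty = $49,822.79 + $130,160.14 = $179,982.93.

$179,982.93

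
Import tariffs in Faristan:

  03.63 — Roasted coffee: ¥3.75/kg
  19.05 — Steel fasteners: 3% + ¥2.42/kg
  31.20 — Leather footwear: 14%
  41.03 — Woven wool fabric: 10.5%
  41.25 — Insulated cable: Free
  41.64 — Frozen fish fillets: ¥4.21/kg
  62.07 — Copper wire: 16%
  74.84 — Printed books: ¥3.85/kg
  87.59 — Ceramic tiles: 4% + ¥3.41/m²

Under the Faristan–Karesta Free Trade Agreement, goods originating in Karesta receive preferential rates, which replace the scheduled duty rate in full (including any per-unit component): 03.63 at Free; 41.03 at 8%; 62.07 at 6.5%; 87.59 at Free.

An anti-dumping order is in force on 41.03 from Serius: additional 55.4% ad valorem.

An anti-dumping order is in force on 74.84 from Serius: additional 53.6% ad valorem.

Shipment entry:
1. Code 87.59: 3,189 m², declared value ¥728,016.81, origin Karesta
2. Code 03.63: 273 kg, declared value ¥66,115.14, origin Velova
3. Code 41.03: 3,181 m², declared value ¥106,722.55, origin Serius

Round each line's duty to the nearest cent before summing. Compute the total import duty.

¥71,353.91

Line 1 (87.59, Karesta, 3,189 m², ¥728,016.81):
Base rate for 87.59 is 4% + ¥3.41/m².
Origin Karesta qualifies under the Faristan–Karesta agreement and 87.59 is covered: preferential rate Free applies instead.
Duty = ¥728,016.81 × 0% = ¥0.00.
Line 2 (03.63, Velova, 273 kg, ¥66,115.14):
Base rate for 03.63 is ¥3.75/kg.
03.63 has an FTA preferential rate, but origin Velova is not Karesta; base rate stands.
Duty = 273 × ¥3.75 = ¥1,023.75.
Line 3 (41.03, Serius, 3,181 m², ¥106,722.55):
Base rate for 41.03 is 10.5%.
41.03 has an FTA preferential rate, but origin Serius is not Karesta; base rate stands.
Additional duty on 41.03 from Serius: +55.4%. Applied ad valorem rate: 10.5% + 55.4% = 65.9%.
Duty = ¥106,722.55 × 65.9% = ¥70,330.16.
Total = ¥0.00 + ¥1,023.75 + ¥70,330.16 = ¥71,353.91.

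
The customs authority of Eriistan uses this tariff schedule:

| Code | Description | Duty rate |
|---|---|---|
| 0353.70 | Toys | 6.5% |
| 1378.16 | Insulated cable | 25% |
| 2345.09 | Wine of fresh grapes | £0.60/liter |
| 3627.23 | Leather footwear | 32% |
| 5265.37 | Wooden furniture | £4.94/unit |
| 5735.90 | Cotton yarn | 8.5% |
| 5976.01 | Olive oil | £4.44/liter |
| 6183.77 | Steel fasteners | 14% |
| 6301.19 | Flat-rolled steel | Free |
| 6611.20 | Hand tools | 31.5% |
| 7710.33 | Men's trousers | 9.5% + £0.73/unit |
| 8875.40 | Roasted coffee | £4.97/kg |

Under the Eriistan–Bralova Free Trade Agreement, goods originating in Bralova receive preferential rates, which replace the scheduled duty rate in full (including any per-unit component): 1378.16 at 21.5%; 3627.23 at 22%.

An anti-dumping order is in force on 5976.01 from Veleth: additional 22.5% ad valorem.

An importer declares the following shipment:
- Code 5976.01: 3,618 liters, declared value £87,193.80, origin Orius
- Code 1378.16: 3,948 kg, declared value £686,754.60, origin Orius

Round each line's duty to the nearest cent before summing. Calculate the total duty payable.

£187,752.57

Line 1 (5976.01, Orius, 3,618 liters, £87,193.80):
Base rate for 5976.01 is £4.44/liter.
The additional-duty order on 5976.01 targets Veleth, not Orius; it does not apply.
Duty = 3,618 × £4.44 = £16,063.92.
Line 2 (1378.16, Orius, 3,948 kg, £686,754.60):
Base rate for 1378.16 is 25%.
1378.16 has an FTA preferential rate, but origin Orius is not Bralova; base rate stands.
Duty = £686,754.60 × 25% = £171,688.65.
Total = £16,063.92 + £171,688.65 = £187,752.57.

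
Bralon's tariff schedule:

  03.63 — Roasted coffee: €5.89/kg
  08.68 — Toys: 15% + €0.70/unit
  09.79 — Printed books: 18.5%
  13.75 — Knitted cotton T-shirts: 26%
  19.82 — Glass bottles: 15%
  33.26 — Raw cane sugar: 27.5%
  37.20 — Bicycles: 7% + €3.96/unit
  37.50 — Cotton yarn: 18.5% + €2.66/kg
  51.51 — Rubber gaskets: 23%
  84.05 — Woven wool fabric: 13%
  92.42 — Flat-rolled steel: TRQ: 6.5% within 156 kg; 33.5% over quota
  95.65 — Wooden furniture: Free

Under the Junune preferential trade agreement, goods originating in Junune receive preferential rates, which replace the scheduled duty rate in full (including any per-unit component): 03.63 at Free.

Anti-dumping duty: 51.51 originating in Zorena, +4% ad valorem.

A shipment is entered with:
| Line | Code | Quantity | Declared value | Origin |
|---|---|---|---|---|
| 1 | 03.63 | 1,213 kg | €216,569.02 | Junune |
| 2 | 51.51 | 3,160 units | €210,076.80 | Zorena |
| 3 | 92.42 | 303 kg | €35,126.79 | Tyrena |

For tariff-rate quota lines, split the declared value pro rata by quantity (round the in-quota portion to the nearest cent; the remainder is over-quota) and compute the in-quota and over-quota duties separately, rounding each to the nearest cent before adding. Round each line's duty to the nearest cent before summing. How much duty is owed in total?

Line 1 (03.63, Junune, 1,213 kg, €216,569.02):
Base rate for 03.63 is €5.89/kg.
Origin Junune qualifies under the Bralon–Junune agreement and 03.63 is covered: preferential rate Free applies instead.
Duty = €216,569.02 × 0% = €0.00.
Line 2 (51.51, Zorena, 3,160 units, €210,076.80):
Base rate for 51.51 is 23%.
Additional duty on 51.51 from Zorena: +4%. Applied ad valorem rate: 23% + 4% = 27%.
Duty = €210,076.80 × 27% = €56,720.74.
Line 3 (92.42, Tyrena, 303 kg, €35,126.79):
Code 92.42 is under a tariff-rate quota (threshold 156 kg). In-quota: 156 kg at 6.5%; over-quota: 147 kg at 33.5%.
Pro-rata value split: in-quota = €35,126.79 × 156/303 = €18,085.08; over-quota = €35,126.79 − €18,085.08 = €17,041.71.
In-quota duty = €18,085.08 × 6.5% = €1,175.53. Over-quota duty = €17,041.71 × 33.5% = €5,708.97.
Line duty = €1,175.53 + €5,708.97 = €6,884.50.
Total = €0.00 + €56,720.74 + €6,884.50 = €63,605.24.

€63,605.24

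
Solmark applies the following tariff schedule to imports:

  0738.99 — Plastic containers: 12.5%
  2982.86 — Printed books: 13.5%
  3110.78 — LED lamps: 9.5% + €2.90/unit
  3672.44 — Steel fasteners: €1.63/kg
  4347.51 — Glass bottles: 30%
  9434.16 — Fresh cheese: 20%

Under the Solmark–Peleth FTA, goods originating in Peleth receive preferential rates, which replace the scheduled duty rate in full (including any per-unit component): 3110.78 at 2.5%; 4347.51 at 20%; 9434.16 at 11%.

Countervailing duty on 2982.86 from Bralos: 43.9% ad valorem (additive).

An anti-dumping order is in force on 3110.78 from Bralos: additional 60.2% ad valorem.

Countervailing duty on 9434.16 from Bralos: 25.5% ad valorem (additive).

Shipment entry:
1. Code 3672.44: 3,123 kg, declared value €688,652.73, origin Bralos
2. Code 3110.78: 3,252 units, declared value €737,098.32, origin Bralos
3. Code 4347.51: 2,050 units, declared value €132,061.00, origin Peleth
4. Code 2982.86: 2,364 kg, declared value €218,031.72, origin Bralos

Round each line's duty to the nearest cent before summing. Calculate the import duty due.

Line 1 (3672.44, Bralos, 3,123 kg, €688,652.73):
Base rate for 3672.44 is €1.63/kg.
Duty = 3,123 × €1.63 = €5,090.49.
Line 2 (3110.78, Bralos, 3,252 units, €737,098.32):
Base rate for 3110.78 is 9.5% + €2.90/unit.
3110.78 has an FTA preferential rate, but origin Bralos is not Peleth; base rate stands.
Additional duty on 3110.78 from Bralos: +60.2%. Applied ad valorem rate: 9.5% + 60.2% = 69.7%.
Duty = €737,098.32 × 69.7% + 3,252 × €2.90 = €523,188.33.
Line 3 (4347.51, Peleth, 2,050 units, €132,061.00):
Base rate for 4347.51 is 30%.
Origin Peleth qualifies under the Solmark–Peleth agreement and 4347.51 is covered: preferential rate 20% applies instead.
Duty = €132,061.00 × 20% = €26,412.20.
Line 4 (2982.86, Bralos, 2,364 kg, €218,031.72):
Base rate for 2982.86 is 13.5%.
Additional duty on 2982.86 from Bralos: +43.9%. Applied ad valorem rate: 13.5% + 43.9% = 57.4%.
Duty = €218,031.72 × 57.4% = €125,150.21.
Total = €5,090.49 + €523,188.33 + €26,412.20 + €125,150.21 = €679,841.23.

€679,841.23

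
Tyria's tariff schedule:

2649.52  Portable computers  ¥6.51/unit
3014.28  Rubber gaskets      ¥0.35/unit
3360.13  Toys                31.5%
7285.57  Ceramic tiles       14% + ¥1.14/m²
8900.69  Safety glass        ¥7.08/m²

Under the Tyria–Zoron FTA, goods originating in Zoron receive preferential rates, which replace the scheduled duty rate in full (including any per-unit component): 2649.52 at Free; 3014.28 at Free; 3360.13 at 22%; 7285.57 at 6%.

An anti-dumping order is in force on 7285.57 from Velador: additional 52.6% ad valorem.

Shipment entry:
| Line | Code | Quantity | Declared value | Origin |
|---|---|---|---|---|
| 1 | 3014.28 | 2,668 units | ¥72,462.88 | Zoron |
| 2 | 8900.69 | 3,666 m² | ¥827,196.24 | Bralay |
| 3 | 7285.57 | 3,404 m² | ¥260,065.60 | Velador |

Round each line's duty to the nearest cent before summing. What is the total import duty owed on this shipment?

Line 1 (3014.28, Zoron, 2,668 units, ¥72,462.88):
Base rate for 3014.28 is ¥0.35/unit.
Origin Zoron qualifies under the Tyria–Zoron agreement and 3014.28 is covered: preferential rate Free applies instead.
Duty = ¥72,462.88 × 0% = ¥0.00.
Line 2 (8900.69, Bralay, 3,666 m², ¥827,196.24):
Base rate for 8900.69 is ¥7.08/m².
Duty = 3,666 × ¥7.08 = ¥25,955.28.
Line 3 (7285.57, Velador, 3,404 m², ¥260,065.60):
Base rate for 7285.57 is 14% + ¥1.14/m².
7285.57 has an FTA preferential rate, but origin Velador is not Zoron; base rate stands.
Additional duty on 7285.57 from Velador: +52.6%. Applied ad valorem rate: 14% + 52.6% = 66.6%.
Duty = ¥260,065.60 × 66.6% + 3,404 × ¥1.14 = ¥177,084.25.
Total = ¥0.00 + ¥25,955.28 + ¥177,084.25 = ¥203,039.53.

¥203,039.53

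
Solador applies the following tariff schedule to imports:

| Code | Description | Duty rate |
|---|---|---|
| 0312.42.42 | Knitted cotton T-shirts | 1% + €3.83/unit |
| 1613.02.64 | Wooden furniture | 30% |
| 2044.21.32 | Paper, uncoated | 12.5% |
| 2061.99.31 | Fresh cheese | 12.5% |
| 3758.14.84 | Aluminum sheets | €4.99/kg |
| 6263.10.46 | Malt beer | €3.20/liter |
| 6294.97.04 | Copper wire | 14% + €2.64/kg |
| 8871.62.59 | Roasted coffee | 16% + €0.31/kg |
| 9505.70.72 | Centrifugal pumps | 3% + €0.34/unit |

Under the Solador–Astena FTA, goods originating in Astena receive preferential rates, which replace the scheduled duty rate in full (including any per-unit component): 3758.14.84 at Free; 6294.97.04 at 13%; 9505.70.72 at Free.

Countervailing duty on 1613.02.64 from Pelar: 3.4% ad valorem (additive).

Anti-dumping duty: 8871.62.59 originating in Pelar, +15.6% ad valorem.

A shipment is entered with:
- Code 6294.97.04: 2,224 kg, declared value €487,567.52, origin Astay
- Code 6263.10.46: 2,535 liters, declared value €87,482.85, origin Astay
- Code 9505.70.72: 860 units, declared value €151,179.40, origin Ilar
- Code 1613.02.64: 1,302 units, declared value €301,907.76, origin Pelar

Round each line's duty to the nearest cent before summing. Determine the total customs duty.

€187,907.78

Line 1 (6294.97.04, Astay, 2,224 kg, €487,567.52):
Base rate for 6294.97.04 is 14% + €2.64/kg.
6294.97.04 has an FTA preferential rate, but origin Astay is not Astena; base rate stands.
Duty = €487,567.52 × 14% + 2,224 × €2.64 = €74,130.81.
Line 2 (6263.10.46, Astay, 2,535 liters, €87,482.85):
Base rate for 6263.10.46 is €3.20/liter.
Duty = 2,535 × €3.20 = €8,112.00.
Line 3 (9505.70.72, Ilar, 860 units, €151,179.40):
Base rate for 9505.70.72 is 3% + €0.34/unit.
9505.70.72 has an FTA preferential rate, but origin Ilar is not Astena; base rate stands.
Duty = €151,179.40 × 3% + 860 × €0.34 = €4,827.78.
Line 4 (1613.02.64, Pelar, 1,302 units, €301,907.76):
Base rate for 1613.02.64 is 30%.
Additional duty on 1613.02.64 from Pelar: +3.4%. Applied ad valorem rate: 30% + 3.4% = 33.4%.
Duty = €301,907.76 × 33.4% = €100,837.19.
Total = €74,130.81 + €8,112.00 + €4,827.78 + €100,837.19 = €187,907.78.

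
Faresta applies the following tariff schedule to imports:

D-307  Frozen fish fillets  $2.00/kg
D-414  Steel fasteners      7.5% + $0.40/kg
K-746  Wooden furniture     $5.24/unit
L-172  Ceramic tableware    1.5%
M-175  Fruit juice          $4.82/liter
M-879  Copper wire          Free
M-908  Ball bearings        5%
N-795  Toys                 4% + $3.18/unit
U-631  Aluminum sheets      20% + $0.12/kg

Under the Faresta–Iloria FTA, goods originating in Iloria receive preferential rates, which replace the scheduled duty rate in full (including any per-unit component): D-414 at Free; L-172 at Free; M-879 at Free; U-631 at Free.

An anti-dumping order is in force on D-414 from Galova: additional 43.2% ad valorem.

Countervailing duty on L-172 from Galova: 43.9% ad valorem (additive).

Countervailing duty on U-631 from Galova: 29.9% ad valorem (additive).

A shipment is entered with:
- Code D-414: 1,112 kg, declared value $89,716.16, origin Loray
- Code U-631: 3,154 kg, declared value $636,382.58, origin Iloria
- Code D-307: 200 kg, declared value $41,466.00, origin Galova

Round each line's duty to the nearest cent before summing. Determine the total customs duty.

Line 1 (D-414, Loray, 1,112 kg, $89,716.16):
Base rate for D-414 is 7.5% + $0.40/kg.
D-414 has an FTA preferential rate, but origin Loray is not Iloria; base rate stands.
The additional-duty order on D-414 targets Galova, not Loray; it does not apply.
Duty = $89,716.16 × 7.5% + 1,112 × $0.40 = $7,173.51.
Line 2 (U-631, Iloria, 3,154 kg, $636,382.58):
Base rate for U-631 is 20% + $0.12/kg.
Origin Iloria qualifies under the Faresta–Iloria agreement and U-631 is covered: preferential rate Free applies instead.
The additional-duty order on U-631 targets Galova, not Iloria; it does not apply.
Duty = $636,382.58 × 0% = $0.00.
Line 3 (D-307, Galova, 200 kg, $41,466.00):
Base rate for D-307 is $2.00/kg.
Duty = 200 × $2.00 = $400.00.
Total = $7,173.51 + $0.00 + $400.00 = $7,573.51.

$7,573.51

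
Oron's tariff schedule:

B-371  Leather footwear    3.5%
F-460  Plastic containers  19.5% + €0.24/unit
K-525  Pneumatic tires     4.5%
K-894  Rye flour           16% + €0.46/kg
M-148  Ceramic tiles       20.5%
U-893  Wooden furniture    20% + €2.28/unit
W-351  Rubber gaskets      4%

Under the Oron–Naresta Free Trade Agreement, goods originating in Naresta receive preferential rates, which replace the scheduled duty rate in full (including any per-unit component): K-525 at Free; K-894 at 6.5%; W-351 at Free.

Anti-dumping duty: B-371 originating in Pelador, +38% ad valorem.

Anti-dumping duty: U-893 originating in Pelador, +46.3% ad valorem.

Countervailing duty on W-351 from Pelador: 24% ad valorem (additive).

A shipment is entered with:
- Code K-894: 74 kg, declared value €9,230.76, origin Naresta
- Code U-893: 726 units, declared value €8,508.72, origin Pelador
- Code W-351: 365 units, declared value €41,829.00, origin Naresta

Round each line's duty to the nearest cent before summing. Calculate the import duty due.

€7,896.56

Line 1 (K-894, Naresta, 74 kg, €9,230.76):
Base rate for K-894 is 16% + €0.46/kg.
Origin Naresta qualifies under the Oron–Naresta agreement and K-894 is covered: preferential rate 6.5% applies instead.
Duty = €9,230.76 × 6.5% = €600.00.
Line 2 (U-893, Pelador, 726 units, €8,508.72):
Base rate for U-893 is 20% + €2.28/unit.
Additional duty on U-893 from Pelador: +46.3%. Applied ad valorem rate: 20% + 46.3% = 66.3%.
Duty = €8,508.72 × 66.3% + 726 × €2.28 = €7,296.56.
Line 3 (W-351, Naresta, 365 units, €41,829.00):
Base rate for W-351 is 4%.
Origin Naresta qualifies under the Oron–Naresta agreement and W-351 is covered: preferential rate Free applies instead.
The additional-duty order on W-351 targets Pelador, not Naresta; it does not apply.
Duty = €41,829.00 × 0% = €0.00.
Total = €600.00 + €7,296.56 + €0.00 = €7,896.56.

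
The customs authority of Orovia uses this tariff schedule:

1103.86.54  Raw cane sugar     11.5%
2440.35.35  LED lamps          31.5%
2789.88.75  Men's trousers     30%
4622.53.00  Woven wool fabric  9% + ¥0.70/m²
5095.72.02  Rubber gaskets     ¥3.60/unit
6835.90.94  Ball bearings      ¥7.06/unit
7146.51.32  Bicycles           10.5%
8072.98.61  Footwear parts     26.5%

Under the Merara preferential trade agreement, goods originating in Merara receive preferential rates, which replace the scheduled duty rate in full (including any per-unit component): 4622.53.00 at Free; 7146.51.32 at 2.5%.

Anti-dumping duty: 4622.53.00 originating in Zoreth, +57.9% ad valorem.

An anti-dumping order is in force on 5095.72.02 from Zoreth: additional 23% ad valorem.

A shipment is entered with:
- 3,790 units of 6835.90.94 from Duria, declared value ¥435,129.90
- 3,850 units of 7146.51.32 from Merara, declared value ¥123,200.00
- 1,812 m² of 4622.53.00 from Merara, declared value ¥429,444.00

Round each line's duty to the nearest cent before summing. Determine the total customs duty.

¥29,837.40

Line 1 (6835.90.94, Duria, 3,790 units, ¥435,129.90):
Base rate for 6835.90.94 is ¥7.06/unit.
Duty = 3,790 × ¥7.06 = ¥26,757.40.
Line 2 (7146.51.32, Merara, 3,850 units, ¥123,200.00):
Base rate for 7146.51.32 is 10.5%.
Origin Merara qualifies under the Orovia–Merara agreement and 7146.51.32 is covered: preferential rate 2.5% applies instead.
Duty = ¥123,200.00 × 2.5% = ¥3,080.00.
Line 3 (4622.53.00, Merara, 1,812 m², ¥429,444.00):
Base rate for 4622.53.00 is 9% + ¥0.70/m².
Origin Merara qualifies under the Orovia–Merara agreement and 4622.53.00 is covered: preferential rate Free applies instead.
The additional-duty order on 4622.53.00 targets Zoreth, not Merara; it does not apply.
Duty = ¥429,444.00 × 0% = ¥0.00.
Total = ¥26,757.40 + ¥3,080.00 + ¥0.00 = ¥29,837.40.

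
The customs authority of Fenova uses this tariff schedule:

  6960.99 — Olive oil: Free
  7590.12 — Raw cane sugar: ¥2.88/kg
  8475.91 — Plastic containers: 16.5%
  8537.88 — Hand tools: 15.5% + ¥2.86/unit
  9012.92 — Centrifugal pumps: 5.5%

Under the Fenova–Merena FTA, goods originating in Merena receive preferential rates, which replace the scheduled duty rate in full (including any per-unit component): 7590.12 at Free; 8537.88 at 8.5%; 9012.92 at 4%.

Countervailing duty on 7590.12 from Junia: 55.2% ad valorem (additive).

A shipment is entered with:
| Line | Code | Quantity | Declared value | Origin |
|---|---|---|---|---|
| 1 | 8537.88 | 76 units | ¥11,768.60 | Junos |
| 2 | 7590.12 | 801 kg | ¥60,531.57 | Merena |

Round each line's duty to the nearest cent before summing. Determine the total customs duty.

Line 1 (8537.88, Junos, 76 units, ¥11,768.60):
Base rate for 8537.88 is 15.5% + ¥2.86/unit.
8537.88 has an FTA preferential rate, but origin Junos is not Merena; base rate stands.
Duty = ¥11,768.60 × 15.5% + 76 × ¥2.86 = ¥2,041.49.
Line 2 (7590.12, Merena, 801 kg, ¥60,531.57):
Base rate for 7590.12 is ¥2.88/kg.
Origin Merena qualifies under the Fenova–Merena agreement and 7590.12 is covered: preferential rate Free applies instead.
The additional-duty order on 7590.12 targets Junia, not Merena; it does not apply.
Duty = ¥60,531.57 × 0% = ¥0.00.
Total = ¥2,041.49 + ¥0.00 = ¥2,041.49.

¥2,041.49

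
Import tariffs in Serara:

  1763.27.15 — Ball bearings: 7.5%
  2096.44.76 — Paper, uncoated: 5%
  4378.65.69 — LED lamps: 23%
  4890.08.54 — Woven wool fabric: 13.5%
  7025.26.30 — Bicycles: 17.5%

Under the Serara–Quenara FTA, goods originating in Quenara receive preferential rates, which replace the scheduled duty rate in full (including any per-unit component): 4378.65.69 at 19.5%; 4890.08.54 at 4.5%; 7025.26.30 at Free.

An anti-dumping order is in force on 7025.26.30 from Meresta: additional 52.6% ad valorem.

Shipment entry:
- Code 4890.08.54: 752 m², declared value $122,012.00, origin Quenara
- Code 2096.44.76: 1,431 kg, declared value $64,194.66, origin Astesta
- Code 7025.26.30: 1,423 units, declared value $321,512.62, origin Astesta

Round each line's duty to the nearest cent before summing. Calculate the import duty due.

$64,964.98

Line 1 (4890.08.54, Quenara, 752 m², $122,012.00):
Base rate for 4890.08.54 is 13.5%.
Origin Quenara qualifies under the Serara–Quenara agreement and 4890.08.54 is covered: preferential rate 4.5% applies instead.
Duty = $122,012.00 × 4.5% = $5,490.54.
Line 2 (2096.44.76, Astesta, 1,431 kg, $64,194.66):
Base rate for 2096.44.76 is 5%.
Duty = $64,194.66 × 5% = $3,209.73.
Line 3 (7025.26.30, Astesta, 1,423 units, $321,512.62):
Base rate for 7025.26.30 is 17.5%.
7025.26.30 has an FTA preferential rate, but origin Astesta is not Quenara; base rate stands.
The additional-duty order on 7025.26.30 targets Meresta, not Astesta; it does not apply.
Duty = $321,512.62 × 17.5% = $56,264.71.
Total = $5,490.54 + $3,209.73 + $56,264.71 = $64,964.98.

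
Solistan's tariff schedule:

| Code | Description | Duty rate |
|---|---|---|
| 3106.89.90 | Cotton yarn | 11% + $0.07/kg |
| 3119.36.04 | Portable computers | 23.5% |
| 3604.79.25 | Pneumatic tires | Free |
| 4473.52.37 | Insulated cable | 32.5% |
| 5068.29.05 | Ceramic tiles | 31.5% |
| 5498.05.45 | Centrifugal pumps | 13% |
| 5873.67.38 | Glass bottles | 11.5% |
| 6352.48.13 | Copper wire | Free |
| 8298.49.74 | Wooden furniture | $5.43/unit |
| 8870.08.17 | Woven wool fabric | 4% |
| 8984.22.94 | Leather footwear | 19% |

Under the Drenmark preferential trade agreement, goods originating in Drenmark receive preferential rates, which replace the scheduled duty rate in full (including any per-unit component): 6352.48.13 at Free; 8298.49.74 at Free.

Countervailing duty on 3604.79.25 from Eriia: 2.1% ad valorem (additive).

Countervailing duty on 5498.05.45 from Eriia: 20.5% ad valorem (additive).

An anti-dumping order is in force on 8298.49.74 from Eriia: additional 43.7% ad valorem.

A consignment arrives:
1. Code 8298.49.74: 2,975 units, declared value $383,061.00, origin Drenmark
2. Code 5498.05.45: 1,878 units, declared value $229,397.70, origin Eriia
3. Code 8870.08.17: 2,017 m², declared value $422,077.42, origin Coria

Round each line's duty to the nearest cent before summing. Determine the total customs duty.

$93,731.33

Line 1 (8298.49.74, Drenmark, 2,975 units, $383,061.00):
Base rate for 8298.49.74 is $5.43/unit.
Origin Drenmark qualifies under the Solistan–Drenmark agreement and 8298.49.74 is covered: preferential rate Free applies instead.
The additional-duty order on 8298.49.74 targets Eriia, not Drenmark; it does not apply.
Duty = $383,061.00 × 0% = $0.00.
Line 2 (5498.05.45, Eriia, 1,878 units, $229,397.70):
Base rate for 5498.05.45 is 13%.
Additional duty on 5498.05.45 from Eriia: +20.5%. Applied ad valorem rate: 13% + 20.5% = 33.5%.
Duty = $229,397.70 × 33.5% = $76,848.23.
Line 3 (8870.08.17, Coria, 2,017 m², $422,077.42):
Base rate for 8870.08.17 is 4%.
Duty = $422,077.42 × 4% = $16,883.10.
Total = $0.00 + $76,848.23 + $16,883.10 = $93,731.33.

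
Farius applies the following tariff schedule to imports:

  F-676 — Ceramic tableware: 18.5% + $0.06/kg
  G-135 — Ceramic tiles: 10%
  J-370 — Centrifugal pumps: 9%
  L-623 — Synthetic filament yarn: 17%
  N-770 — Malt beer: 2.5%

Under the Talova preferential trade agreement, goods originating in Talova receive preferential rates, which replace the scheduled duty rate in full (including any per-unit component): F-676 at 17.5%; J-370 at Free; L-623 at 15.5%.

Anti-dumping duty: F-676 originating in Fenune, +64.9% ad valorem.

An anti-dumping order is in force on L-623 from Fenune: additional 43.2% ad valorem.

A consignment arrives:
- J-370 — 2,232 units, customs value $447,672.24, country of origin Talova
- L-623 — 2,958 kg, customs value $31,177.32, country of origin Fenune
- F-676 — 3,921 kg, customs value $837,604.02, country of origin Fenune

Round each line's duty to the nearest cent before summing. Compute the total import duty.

$717,565.76

Line 1 (J-370, Talova, 2,232 units, $447,672.24):
Base rate for J-370 is 9%.
Origin Talova qualifies under the Farius–Talova agreement and J-370 is covered: preferential rate Free applies instead.
Duty = $447,672.24 × 0% = $0.00.
Line 2 (L-623, Fenune, 2,958 kg, $31,177.32):
Base rate for L-623 is 17%.
L-623 has an FTA preferential rate, but origin Fenune is not Talova; base rate stands.
Additional duty on L-623 from Fenune: +43.2%. Applied ad valorem rate: 17% + 43.2% = 60.2%.
Duty = $31,177.32 × 60.2% = $18,768.75.
Line 3 (F-676, Fenune, 3,921 kg, $837,604.02):
Base rate for F-676 is 18.5% + $0.06/kg.
F-676 has an FTA preferential rate, but origin Fenune is not Talova; base rate stands.
Additional duty on F-676 from Fenune: +64.9%. Applied ad valorem rate: 18.5% + 64.9% = 83.4%.
Duty = $837,604.02 × 83.4% + 3,921 × $0.06 = $698,797.01.
Total = $0.00 + $18,768.75 + $698,797.01 = $717,565.76.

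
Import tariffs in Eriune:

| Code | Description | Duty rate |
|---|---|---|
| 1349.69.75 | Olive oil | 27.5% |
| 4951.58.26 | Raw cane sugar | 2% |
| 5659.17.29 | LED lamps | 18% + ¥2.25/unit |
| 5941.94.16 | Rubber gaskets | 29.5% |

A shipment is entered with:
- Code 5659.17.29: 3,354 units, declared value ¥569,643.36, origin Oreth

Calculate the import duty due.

¥110,082.30

Line 1 (5659.17.29, Oreth, 3,354 units, ¥569,643.36):
Base rate for 5659.17.29 is 18% + ¥2.25/unit.
Duty = ¥569,643.36 × 18% + 3,354 × ¥2.25 = ¥110,082.30.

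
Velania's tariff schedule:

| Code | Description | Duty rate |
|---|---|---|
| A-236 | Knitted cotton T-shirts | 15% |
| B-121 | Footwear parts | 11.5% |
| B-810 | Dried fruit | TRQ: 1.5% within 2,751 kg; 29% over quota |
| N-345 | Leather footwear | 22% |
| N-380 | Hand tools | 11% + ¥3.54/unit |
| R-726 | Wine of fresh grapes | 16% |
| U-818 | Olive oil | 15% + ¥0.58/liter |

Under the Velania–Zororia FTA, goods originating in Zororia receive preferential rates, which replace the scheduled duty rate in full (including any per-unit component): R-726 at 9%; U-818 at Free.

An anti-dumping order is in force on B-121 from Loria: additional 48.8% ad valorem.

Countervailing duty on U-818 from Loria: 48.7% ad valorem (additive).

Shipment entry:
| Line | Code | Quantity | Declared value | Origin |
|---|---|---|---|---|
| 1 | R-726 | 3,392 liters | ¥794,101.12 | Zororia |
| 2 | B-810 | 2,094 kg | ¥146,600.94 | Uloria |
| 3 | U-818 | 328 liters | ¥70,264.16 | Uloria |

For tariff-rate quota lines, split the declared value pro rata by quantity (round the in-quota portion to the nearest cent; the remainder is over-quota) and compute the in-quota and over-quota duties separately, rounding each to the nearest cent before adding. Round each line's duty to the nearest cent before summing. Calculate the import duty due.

Line 1 (R-726, Zororia, 3,392 liters, ¥794,101.12):
Base rate for R-726 is 16%.
Origin Zororia qualifies under the Velania–Zororia agreement and R-726 is covered: preferential rate 9% applies instead.
Duty = ¥794,101.12 × 9% = ¥71,469.10.
Line 2 (B-810, Uloria, 2,094 kg, ¥146,600.94):
Code B-810 is under a tariff-rate quota (threshold 2,751 kg). Quantity 2,094 kg is within the quota, so the in-quota rate 1.5% applies to the full value.
Duty = ¥146,600.94 × 1.5% = ¥2,199.01.
Line 3 (U-818, Uloria, 328 liters, ¥70,264.16):
Base rate for U-818 is 15% + ¥0.58/liter.
U-818 has an FTA preferential rate, but origin Uloria is not Zororia; base rate stands.
The additional-duty order on U-818 targets Loria, not Uloria; it does not apply.
Duty = ¥70,264.16 × 15% + 328 × ¥0.58 = ¥10,729.86.
Total = ¥71,469.10 + ¥2,199.01 + ¥10,729.86 = ¥84,397.97.

¥84,397.97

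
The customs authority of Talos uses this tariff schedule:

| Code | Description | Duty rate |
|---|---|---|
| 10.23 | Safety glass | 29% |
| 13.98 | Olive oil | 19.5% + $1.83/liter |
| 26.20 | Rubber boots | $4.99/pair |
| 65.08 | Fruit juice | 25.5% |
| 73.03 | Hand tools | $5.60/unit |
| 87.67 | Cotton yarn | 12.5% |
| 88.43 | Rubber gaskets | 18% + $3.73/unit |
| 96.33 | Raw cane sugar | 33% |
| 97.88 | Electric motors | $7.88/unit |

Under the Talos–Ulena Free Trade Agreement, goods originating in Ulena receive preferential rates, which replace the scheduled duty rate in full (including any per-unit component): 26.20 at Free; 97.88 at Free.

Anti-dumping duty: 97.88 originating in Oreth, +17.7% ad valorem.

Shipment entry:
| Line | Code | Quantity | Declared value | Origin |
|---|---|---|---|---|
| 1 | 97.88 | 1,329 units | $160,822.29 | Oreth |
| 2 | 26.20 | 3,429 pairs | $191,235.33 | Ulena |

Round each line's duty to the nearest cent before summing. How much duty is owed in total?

$38,938.07

Line 1 (97.88, Oreth, 1,329 units, $160,822.29):
Base rate for 97.88 is $7.88/unit.
97.88 has an FTA preferential rate, but origin Oreth is not Ulena; base rate stands.
Additional duty on 97.88 from Oreth: +17.7% ad valorem. Applied ad valorem rate = 17.7%.
Duty = $160,822.29 × 17.7% + 1,329 × $7.88 = $38,938.07.
Line 2 (26.20, Ulena, 3,429 pairs, $191,235.33):
Base rate for 26.20 is $4.99/pair.
Origin Ulena qualifies under the Talos–Ulena agreement and 26.20 is covered: preferential rate Free applies instead.
Duty = $191,235.33 × 0% = $0.00.
Total = $38,938.07 + $0.00 = $38,938.07.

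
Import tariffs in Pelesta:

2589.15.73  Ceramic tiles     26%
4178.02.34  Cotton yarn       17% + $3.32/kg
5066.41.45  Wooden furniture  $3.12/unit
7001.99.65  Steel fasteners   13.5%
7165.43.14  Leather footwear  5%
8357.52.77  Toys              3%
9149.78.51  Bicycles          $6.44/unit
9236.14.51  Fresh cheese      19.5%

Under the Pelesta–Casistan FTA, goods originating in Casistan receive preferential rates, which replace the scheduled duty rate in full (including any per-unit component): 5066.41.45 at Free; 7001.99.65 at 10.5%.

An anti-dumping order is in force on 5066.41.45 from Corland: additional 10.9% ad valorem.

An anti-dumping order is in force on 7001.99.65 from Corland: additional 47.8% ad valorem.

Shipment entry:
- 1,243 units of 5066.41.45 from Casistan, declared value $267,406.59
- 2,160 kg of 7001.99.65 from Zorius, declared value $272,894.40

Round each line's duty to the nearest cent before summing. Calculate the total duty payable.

Line 1 (5066.41.45, Casistan, 1,243 units, $267,406.59):
Base rate for 5066.41.45 is $3.12/unit.
Origin Casistan qualifies under the Pelesta–Casistan agreement and 5066.41.45 is covered: preferential rate Free applies instead.
The additional-duty order on 5066.41.45 targets Corland, not Casistan; it does not apply.
Duty = $267,406.59 × 0% = $0.00.
Line 2 (7001.99.65, Zorius, 2,160 kg, $272,894.40):
Base rate for 7001.99.65 is 13.5%.
7001.99.65 has an FTA preferential rate, but origin Zorius is not Casistan; base rate stands.
The additional-duty order on 7001.99.65 targets Corland, not Zorius; it does not apply.
Duty = $272,894.40 × 13.5% = $36,840.74.
Total = $0.00 + $36,840.74 = $36,840.74.

$36,840.74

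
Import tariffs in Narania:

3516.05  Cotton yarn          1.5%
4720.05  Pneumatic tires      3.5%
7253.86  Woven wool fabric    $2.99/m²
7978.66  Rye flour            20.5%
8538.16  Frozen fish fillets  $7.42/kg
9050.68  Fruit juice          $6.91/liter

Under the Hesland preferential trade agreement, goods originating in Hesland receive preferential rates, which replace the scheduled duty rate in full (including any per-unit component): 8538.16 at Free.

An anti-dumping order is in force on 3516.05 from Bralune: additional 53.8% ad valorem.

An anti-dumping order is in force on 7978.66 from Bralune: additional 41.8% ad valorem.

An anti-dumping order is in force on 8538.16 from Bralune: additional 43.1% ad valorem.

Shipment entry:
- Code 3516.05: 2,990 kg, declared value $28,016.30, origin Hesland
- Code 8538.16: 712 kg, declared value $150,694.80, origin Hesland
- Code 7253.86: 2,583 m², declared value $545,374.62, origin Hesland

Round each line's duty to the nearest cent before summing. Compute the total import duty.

Line 1 (3516.05, Hesland, 2,990 kg, $28,016.30):
Base rate for 3516.05 is 1.5%.
Origin Hesland is the FTA partner but 3516.05 is not on the preference list; base rate stands.
The additional-duty order on 3516.05 targets Bralune, not Hesland; it does not apply.
Duty = $28,016.30 × 1.5% = $420.24.
Line 2 (8538.16, Hesland, 712 kg, $150,694.80):
Base rate for 8538.16 is $7.42/kg.
Origin Hesland qualifies under the Narania–Hesland agreement and 8538.16 is covered: preferential rate Free applies instead.
The additional-duty order on 8538.16 targets Bralune, not Hesland; it does not apply.
Duty = $150,694.80 × 0% = $0.00.
Line 3 (7253.86, Hesland, 2,583 m², $545,374.62):
Base rate for 7253.86 is $2.99/m².
Origin Hesland is the FTA partner but 7253.86 is not on the preference list; base rate stands.
Duty = 2,583 × $2.99 = $7,723.17.
Total = $420.24 + $0.00 + $7,723.17 = $8,143.41.

$8,143.41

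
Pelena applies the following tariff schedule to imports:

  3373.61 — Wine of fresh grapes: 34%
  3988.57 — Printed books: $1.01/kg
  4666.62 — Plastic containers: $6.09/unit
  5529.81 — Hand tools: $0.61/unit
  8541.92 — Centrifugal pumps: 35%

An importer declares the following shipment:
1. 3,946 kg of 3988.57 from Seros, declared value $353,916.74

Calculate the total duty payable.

Line 1 (3988.57, Seros, 3,946 kg, $353,916.74):
Base rate for 3988.57 is $1.01/kg.
Duty = 3,946 × $1.01 = $3,985.46.

$3,985.46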